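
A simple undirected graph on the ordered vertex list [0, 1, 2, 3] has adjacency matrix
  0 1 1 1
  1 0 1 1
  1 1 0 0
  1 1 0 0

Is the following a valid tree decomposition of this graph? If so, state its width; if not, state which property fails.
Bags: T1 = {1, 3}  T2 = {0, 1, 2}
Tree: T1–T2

A tree decomposition must satisfy three properties: every vertex lies in some bag; for every edge, both endpoints lie together in some bag; and for every vertex, the bags containing it form a connected subtree. Here edge (0,3) lies in no bag, so the decomposition is invalid.

No — edge (0,3) lies in no bag.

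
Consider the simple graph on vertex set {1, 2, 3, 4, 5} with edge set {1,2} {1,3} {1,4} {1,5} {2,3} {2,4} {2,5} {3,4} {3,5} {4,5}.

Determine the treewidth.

A width-4 tree decomposition is:
Bags: B1 = {1, 2, 3, 4, 5}
Tree: (single bag)
With just one bag of size 5, the width is 5 − 1 = 4, so tw(G) ≤ 4. For the lower bound, the 5 vertices {1, 2, 3, 4, 5} are pairwise adjacent, and any tree decomposition puts a clique entirely inside one bag — forcing width ≥ 4. Combining the bounds, tw(G) = 4.

4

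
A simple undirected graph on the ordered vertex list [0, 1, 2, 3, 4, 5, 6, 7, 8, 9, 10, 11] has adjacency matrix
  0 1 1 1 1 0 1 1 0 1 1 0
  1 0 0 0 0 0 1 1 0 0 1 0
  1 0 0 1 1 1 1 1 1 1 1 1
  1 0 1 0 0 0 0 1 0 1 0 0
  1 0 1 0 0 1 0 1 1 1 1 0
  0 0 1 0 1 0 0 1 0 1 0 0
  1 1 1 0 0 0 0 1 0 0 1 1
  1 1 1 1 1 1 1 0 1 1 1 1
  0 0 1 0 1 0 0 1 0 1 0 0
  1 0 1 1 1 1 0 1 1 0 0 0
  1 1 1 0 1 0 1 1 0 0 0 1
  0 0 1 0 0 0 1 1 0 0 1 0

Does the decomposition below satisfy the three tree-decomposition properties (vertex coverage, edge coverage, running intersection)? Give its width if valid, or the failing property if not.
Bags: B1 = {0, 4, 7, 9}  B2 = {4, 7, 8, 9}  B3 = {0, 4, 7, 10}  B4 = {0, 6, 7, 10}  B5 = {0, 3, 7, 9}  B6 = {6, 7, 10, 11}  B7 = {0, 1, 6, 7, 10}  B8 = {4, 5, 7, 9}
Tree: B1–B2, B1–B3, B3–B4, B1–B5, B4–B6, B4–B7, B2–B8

No — vertex 2 appears in no bag.

A tree decomposition must satisfy three properties: every vertex lies in some bag; for every edge, both endpoints lie together in some bag; and for every vertex, the bags containing it form a connected subtree. Here vertex 2 appears in no bag, so the decomposition is invalid.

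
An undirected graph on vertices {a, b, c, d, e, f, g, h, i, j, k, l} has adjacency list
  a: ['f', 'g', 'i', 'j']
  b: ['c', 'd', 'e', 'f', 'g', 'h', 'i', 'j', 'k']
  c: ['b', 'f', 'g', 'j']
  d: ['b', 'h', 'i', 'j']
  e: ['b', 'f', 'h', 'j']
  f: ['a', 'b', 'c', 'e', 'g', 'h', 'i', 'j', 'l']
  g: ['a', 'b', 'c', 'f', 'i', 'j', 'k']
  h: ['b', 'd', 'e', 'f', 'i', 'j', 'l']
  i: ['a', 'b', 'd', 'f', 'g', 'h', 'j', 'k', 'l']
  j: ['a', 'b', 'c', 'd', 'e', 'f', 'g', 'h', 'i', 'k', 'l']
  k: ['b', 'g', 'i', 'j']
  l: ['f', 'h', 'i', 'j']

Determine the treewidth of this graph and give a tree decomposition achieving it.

Treewidth 4.
One optimal decomposition is:
Bags: B1 = {b, f, h, i, j}  B2 = {b, f, g, i, j}  B3 = {b, d, h, i, j}  B4 = {b, e, f, h, j}  B5 = {b, c, f, g, j}  B6 = {f, h, i, j, l}  B7 = {a, f, g, i, j}  B8 = {b, g, i, j, k}
Tree: B1–B2, B1–B3, B1–B4, B2–B5, B1–B6, B2–B7, B2–B8

Every bag has size at most 5, so the width is 5 − 1 = 4 and tw(G) ≤ 4. On the other hand G contains the 5-clique {b, d, h, i, j}. A clique must lie in a single bag of any decomposition, so no decomposition can have width below 4. The upper and lower bounds meet at 4, so that is the treewidth.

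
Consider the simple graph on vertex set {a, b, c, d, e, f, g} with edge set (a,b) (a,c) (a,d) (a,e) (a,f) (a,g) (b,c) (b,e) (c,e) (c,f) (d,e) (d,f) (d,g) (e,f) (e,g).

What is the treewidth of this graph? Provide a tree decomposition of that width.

The largest bag has 4 vertices, giving width 3; this decomposition certifies tw(G) ≤ 3. For the lower bound, the 4 vertices {a, d, e, g} are pairwise adjacent, and any tree decomposition puts a clique entirely inside one bag — forcing width ≥ 3. Therefore the treewidth is 3.

Treewidth 3.
One such decomposition:
Bags: B1 = {a, c, e, f}  B2 = {a, d, e, f}  B3 = {a, d, e, g}  B4 = {a, b, c, e}
Tree: B1–B2, B2–B3, B1–B4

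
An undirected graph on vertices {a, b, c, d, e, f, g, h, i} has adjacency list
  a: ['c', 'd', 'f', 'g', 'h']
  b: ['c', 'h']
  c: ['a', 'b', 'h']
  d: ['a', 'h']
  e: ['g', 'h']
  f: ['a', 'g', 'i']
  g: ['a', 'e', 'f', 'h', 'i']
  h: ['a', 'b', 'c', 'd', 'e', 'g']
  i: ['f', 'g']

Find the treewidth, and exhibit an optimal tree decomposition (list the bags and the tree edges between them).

Treewidth 2.
One such decomposition:
Bags: B1 = {a, f, g}  B2 = {a, g, h}  B3 = {a, c, h}  B4 = {f, g, i}  B5 = {e, g, h}  B6 = {a, d, h}  B7 = {b, c, h}
Tree: B1–B2, B2–B3, B1–B4, B2–B5, B3–B6, B3–B7

Every bag has size at most 3, so the width is 3 − 1 = 2 and tw(G) ≤ 2. On the other hand G contains the 3-clique {e, g, h}. A clique must lie in a single bag of any decomposition, so no decomposition can have width below 2. Combining the bounds, tw(G) = 2.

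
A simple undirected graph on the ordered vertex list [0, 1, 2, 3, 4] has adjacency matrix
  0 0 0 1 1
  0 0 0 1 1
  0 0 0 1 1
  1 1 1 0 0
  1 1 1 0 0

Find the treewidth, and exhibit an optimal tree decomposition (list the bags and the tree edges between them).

The largest bag has 3 vertices, giving width 2; this decomposition certifies tw(G) ≤ 2. For the lower bound, G contains the cycle 4–0–3–2–4, so G is not a forest; only forests have treewidth ≤ 1, hence tw(G) ≥ 2. The upper and lower bounds meet at 2, so that is the treewidth.

Treewidth 2.
One optimal decomposition is:
Bags: B1 = {0, 3, 4}  B2 = {2, 3, 4}  B3 = {1, 3, 4}
Tree: B1–B2, B2–B3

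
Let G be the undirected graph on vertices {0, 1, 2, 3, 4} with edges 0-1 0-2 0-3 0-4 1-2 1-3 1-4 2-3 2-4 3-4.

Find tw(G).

A width-4 tree decomposition is:
Bags: B1 = {0, 1, 2, 3, 4}
Tree: (single bag)
With just one bag of size 5, the width is 5 − 1 = 4, so tw(G) ≤ 4. On the other hand G contains the 5-clique {0, 1, 2, 3, 4}. A clique must lie in a single bag of any decomposition, so no decomposition can have width below 4. Combining the bounds, tw(G) = 4.

4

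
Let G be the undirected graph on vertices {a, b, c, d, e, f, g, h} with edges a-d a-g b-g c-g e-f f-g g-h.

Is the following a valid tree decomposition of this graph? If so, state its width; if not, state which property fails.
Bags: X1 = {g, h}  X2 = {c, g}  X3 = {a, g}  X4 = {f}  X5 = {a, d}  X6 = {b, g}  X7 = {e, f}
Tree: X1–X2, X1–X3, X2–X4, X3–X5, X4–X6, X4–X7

No — edge (g,f) lies in no bag.

A tree decomposition must satisfy three properties: every vertex lies in some bag; for every edge, both endpoints lie together in some bag; and for every vertex, the bags containing it form a connected subtree. Here edge (g,f) lies in no bag, so the decomposition is invalid.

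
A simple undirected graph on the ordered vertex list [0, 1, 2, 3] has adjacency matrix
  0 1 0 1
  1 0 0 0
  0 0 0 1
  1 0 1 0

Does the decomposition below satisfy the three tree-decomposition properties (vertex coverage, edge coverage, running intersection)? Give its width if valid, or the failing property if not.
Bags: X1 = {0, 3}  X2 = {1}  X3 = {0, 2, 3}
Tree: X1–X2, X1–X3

No — edge (0,1) lies in no bag.

A tree decomposition must satisfy three properties: every vertex lies in some bag; for every edge, both endpoints lie together in some bag; and for every vertex, the bags containing it form a connected subtree. Here edge (0,1) lies in no bag, so the decomposition is invalid.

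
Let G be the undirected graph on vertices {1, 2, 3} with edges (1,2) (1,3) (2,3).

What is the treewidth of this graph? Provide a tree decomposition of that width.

Treewidth 2.
One such decomposition:
Bags: B1 = {1, 2, 3}
Tree: (single bag)

A single bag containing all 3 vertices is trivially a valid decomposition of width 2. For the lower bound, the 3 vertices {1, 2, 3} are pairwise adjacent, and any tree decomposition puts a clique entirely inside one bag — forcing width ≥ 2. The upper and lower bounds meet at 2, so that is the treewidth.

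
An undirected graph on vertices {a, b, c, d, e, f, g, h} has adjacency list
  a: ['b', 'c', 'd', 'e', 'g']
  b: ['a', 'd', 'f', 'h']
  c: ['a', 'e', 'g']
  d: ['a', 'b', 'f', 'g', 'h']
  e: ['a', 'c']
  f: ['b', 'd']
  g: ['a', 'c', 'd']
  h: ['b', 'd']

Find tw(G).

2

A width-2 tree decomposition is:
Bags: B1 = {b, d, h}  B2 = {a, b, d}  B3 = {b, d, f}  B4 = {a, d, g}  B5 = {a, c, g}  B6 = {a, c, e}
Tree: B1–B2, B2–B3, B2–B4, B4–B5, B5–B6
Every bag has size at most 3, so the width is 3 − 1 = 2 and tw(G) ≤ 2. Conversely, {a, d, g} is a clique of size 3, and the vertices of any clique must share a bag in every tree decomposition; so some bag has ≥ 3 vertices and tw(G) ≥ 2. Combining the bounds, tw(G) = 2.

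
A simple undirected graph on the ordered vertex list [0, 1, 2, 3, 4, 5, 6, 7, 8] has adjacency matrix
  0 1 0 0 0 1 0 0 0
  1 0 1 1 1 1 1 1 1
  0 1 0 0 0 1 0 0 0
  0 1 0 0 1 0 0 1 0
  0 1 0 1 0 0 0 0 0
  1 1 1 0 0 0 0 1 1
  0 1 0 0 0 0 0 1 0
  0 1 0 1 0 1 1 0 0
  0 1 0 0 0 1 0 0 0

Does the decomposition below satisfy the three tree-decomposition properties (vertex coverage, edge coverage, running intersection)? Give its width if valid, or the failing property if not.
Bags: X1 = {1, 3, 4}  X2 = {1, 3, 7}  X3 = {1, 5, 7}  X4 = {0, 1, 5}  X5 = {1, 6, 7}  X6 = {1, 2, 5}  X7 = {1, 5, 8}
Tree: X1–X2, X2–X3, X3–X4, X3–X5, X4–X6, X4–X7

Yes; width 2.

Vertex coverage: the bags together contain {0, 1, 2, 3, 4, 5, 6, 7, 8}, the full vertex set. Edge coverage: each edge of G has both endpoints in at least one bag. Running intersection: for every vertex, the bags containing it form a connected subtree. All three properties hold, so this is a valid tree decomposition of width max|bag| − 1 = 2, and hence tw(G) ≤ 2.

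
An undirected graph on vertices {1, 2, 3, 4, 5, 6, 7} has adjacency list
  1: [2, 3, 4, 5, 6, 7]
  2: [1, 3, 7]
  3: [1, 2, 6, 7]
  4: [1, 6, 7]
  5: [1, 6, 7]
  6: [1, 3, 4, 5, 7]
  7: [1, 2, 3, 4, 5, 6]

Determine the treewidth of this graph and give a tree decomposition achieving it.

Treewidth 3.
One such decomposition:
Bags: B1 = {1, 3, 6, 7}  B2 = {1, 5, 6, 7}  B3 = {1, 2, 3, 7}  B4 = {1, 4, 6, 7}
Tree: B1–B2, B1–B3, B2–B4

The largest bag has 4 vertices, giving width 3; this decomposition certifies tw(G) ≤ 3. For the lower bound, the 4 vertices {1, 2, 3, 7} are pairwise adjacent, and any tree decomposition puts a clique entirely inside one bag — forcing width ≥ 3. Hence tw(G) = 3 exactly.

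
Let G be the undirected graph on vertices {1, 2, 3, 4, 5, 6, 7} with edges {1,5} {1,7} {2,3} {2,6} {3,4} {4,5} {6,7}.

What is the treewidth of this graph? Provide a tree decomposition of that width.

Treewidth 2.
One such decomposition:
Bags: B1 = {3, 4, 5}  B2 = {1, 3, 5}  B3 = {1, 3, 7}  B4 = {3, 6, 7}  B5 = {2, 3, 6}
Tree: B1–B2, B2–B3, B3–B4, B4–B5

Each bag holds 3 vertices, so the decomposition has width 2, which upper-bounds the treewidth. Since 3–4–5–1–7–6–2–3 is a cycle in G, G is not acyclic. Forests are exactly the graphs of treewidth ≤ 1, so tw(G) ≥ 2. The upper and lower bounds meet at 2, so that is the treewidth.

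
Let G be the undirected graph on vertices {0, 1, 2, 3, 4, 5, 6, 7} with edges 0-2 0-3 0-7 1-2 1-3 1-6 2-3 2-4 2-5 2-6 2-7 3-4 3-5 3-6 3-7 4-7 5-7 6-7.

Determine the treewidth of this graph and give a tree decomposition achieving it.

Each bag holds 4 vertices, so the decomposition has width 3, which upper-bounds the treewidth. On the other hand G contains the 4-clique {1, 2, 3, 6}. A clique must lie in a single bag of any decomposition, so no decomposition can have width below 3. Hence tw(G) = 3 exactly.

Treewidth 3.
One optimal decomposition is:
Bags: B1 = {0, 2, 3, 7}  B2 = {2, 3, 5, 7}  B3 = {2, 3, 6, 7}  B4 = {2, 3, 4, 7}  B5 = {1, 2, 3, 6}
Tree: B1–B2, B1–B3, B2–B4, B3–B5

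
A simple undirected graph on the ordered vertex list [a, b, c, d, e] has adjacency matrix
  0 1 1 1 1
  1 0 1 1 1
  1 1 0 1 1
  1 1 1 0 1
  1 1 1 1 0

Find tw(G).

A width-4 tree decomposition is:
Bags: B1 = {a, b, c, d, e}
Tree: (single bag)
With just one bag of size 5, the width is 5 − 1 = 4, so tw(G) ≤ 4. For the lower bound, the 5 vertices {a, b, c, d, e} are pairwise adjacent, and any tree decomposition puts a clique entirely inside one bag — forcing width ≥ 4. The upper and lower bounds meet at 4, so that is the treewidth.

4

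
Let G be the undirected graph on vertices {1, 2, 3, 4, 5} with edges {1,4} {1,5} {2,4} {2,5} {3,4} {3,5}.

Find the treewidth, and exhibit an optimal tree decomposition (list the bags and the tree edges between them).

Each bag holds 3 vertices, so the decomposition has width 2, which upper-bounds the treewidth. The edges 2–5–1–4–2 form a cycle, so G is not a tree and its treewidth is at least 2. Combining the bounds, tw(G) = 2.

Treewidth 2.
One optimal decomposition is:
Bags: B1 = {2, 4, 5}  B2 = {1, 4, 5}  B3 = {3, 4, 5}
Tree: B1–B2, B2–B3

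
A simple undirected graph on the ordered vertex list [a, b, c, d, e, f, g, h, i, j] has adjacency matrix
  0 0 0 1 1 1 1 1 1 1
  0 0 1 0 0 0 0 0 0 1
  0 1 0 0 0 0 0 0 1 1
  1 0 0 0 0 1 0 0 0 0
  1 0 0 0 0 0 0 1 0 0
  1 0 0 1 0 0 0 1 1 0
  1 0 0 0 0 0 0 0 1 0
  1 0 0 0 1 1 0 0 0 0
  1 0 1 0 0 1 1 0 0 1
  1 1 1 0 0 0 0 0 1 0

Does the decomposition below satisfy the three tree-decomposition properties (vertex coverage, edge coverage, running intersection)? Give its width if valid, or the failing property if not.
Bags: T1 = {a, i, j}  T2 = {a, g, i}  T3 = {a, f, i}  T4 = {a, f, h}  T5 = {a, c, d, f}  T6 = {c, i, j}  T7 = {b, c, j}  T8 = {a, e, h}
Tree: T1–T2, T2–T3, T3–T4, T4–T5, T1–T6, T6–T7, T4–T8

No — bags containing vertex c are not connected in the tree.

A tree decomposition must satisfy three properties: every vertex lies in some bag; for every edge, both endpoints lie together in some bag; and for every vertex, the bags containing it form a connected subtree. Here bags containing vertex c are not connected in the tree, so the decomposition is invalid.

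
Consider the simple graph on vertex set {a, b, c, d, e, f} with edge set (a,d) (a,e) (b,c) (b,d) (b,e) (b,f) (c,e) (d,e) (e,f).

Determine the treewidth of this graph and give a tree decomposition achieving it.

Treewidth 2.
One optimal decomposition is:
Bags: B1 = {b, e, f}  B2 = {b, d, e}  B3 = {a, d, e}  B4 = {b, c, e}
Tree: B1–B2, B2–B3, B1–B4

Each bag holds 3 vertices, so the decomposition has width 2, which upper-bounds the treewidth. For the lower bound, the 3 vertices {a, d, e} are pairwise adjacent, and any tree decomposition puts a clique entirely inside one bag — forcing width ≥ 2. Hence tw(G) = 2 exactly.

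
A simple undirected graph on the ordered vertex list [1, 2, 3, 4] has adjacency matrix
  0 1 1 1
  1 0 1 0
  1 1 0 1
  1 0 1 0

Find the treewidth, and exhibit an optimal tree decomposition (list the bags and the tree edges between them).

Every bag has size at most 3, so the width is 3 − 1 = 2 and tw(G) ≤ 2. Conversely, {1, 2, 3} is a clique of size 3, and the vertices of any clique must share a bag in every tree decomposition; so some bag has ≥ 3 vertices and tw(G) ≥ 2. The upper and lower bounds meet at 2, so that is the treewidth.

Treewidth 2.
One such decomposition:
Bags: B1 = {1, 3, 4}  B2 = {1, 2, 3}
Tree: B1–B2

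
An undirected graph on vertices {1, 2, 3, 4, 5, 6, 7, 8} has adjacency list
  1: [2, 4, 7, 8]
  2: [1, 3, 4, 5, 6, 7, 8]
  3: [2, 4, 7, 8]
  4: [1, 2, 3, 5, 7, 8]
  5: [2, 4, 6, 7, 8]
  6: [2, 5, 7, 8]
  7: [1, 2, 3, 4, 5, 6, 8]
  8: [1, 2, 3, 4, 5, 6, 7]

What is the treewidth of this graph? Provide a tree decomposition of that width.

Each bag holds 5 vertices, so the decomposition has width 4, which upper-bounds the treewidth. On the other hand G contains the 5-clique {1, 2, 4, 7, 8}. A clique must lie in a single bag of any decomposition, so no decomposition can have width below 4. Therefore the treewidth is 4.

Treewidth 4.
One optimal decomposition is:
Bags: B1 = {2, 4, 5, 7, 8}  B2 = {1, 2, 4, 7, 8}  B3 = {2, 3, 4, 7, 8}  B4 = {2, 5, 6, 7, 8}
Tree: B1–B2, B1–B3, B1–B4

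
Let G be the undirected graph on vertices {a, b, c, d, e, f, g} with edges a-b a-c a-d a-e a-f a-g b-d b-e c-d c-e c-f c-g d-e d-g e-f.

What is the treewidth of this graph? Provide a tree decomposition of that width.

Treewidth 3.
Bags: B1 = {a, c, d, e}  B2 = {a, c, e, f}  B3 = {a, b, d, e}  B4 = {a, c, d, g}
Tree: B1–B2, B1–B3, B1–B4

The largest bag has 4 vertices, giving width 3; this decomposition certifies tw(G) ≤ 3. On the other hand G contains the 4-clique {a, c, d, g}. A clique must lie in a single bag of any decomposition, so no decomposition can have width below 3. Combining the bounds, tw(G) = 3.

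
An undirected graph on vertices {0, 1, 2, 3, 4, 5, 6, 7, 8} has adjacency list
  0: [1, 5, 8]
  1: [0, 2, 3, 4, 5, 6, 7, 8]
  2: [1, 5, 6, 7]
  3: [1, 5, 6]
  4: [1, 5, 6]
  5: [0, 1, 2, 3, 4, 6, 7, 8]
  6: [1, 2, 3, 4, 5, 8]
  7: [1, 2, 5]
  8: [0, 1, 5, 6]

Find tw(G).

3

A width-3 tree decomposition is:
Bags: B1 = {1, 2, 5, 6}  B2 = {1, 2, 5, 7}  B3 = {1, 5, 6, 8}  B4 = {1, 4, 5, 6}  B5 = {1, 3, 5, 6}  B6 = {0, 1, 5, 8}
Tree: B1–B2, B1–B3, B3–B4, B1–B5, B3–B6
Each bag holds 4 vertices, so the decomposition has width 3, which upper-bounds the treewidth. For the lower bound, the 4 vertices {0, 1, 5, 8} are pairwise adjacent, and any tree decomposition puts a clique entirely inside one bag — forcing width ≥ 3. The upper and lower bounds meet at 3, so that is the treewidth.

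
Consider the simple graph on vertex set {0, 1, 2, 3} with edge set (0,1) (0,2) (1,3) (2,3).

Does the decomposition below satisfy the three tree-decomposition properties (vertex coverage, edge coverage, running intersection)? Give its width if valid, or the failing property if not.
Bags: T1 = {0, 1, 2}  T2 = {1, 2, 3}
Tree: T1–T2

Yes; width 2.

Vertex coverage: the bags together contain {0, 1, 2, 3}, the full vertex set. Edge coverage: each edge of G has both endpoints in at least one bag. Running intersection: for every vertex, the bags containing it form a connected subtree. All three properties hold, so this is a valid tree decomposition of width max|bag| − 1 = 2, and hence tw(G) ≤ 2.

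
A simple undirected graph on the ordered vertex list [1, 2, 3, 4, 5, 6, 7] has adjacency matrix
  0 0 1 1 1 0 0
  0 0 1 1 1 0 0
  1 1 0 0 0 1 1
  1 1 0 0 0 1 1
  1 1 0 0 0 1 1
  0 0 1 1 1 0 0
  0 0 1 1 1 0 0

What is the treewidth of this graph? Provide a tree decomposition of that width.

Each bag holds 4 vertices, so the decomposition has width 3, which upper-bounds the treewidth. For the lower bound: the 4 vertex sets {2,4}, {3,6}, {5}, {7} are disjoint, each induces a connected subgraph, and every pair is joined by at least one edge of G. Contracting each set to a single vertex therefore yields K_{4} as a minor, and since treewidth is minor-monotone, tw(G) ≥ tw(K_{4}) = 3. Therefore the treewidth is 3.

Treewidth 3.
Bags: B1 = {2, 3, 4, 5}  B2 = {3, 4, 5, 6}  B3 = {3, 4, 5, 7}  B4 = {1, 3, 4, 5}
Tree: B1–B2, B2–B3, B3–B4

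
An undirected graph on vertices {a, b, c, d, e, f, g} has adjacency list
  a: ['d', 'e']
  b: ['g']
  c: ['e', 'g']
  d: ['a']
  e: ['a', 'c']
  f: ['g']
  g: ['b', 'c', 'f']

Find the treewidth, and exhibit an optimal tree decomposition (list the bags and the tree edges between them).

The largest bag has 2 vertices, giving width 1; this decomposition certifies tw(G) ≤ 1. Since G has at least one edge (e.g. a–e), it is not an edgeless graph, so tw(G) ≥ 1. The upper and lower bounds meet at 1, so that is the treewidth.

Treewidth 1.
One such decomposition:
Bags: B1 = {a, e}  B2 = {c, e}  B3 = {a, d}  B4 = {c, g}  B5 = {f, g}  B6 = {b, g}
Tree: B1–B2, B1–B3, B2–B4, B4–B5, B4–B6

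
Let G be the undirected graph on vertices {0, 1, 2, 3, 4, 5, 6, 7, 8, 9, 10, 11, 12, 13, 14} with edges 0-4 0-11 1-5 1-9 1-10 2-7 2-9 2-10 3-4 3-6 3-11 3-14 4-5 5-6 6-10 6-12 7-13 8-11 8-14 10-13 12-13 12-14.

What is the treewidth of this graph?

3

A width-3 tree decomposition is:
Bags: B1 = {2, 7, 9, 13}  B2 = {2, 9, 10, 13}  B3 = {1, 9, 10, 13}  B4 = {1, 10, 12, 13}  B5 = {1, 6, 10, 12}  B6 = {1, 5, 6, 12}  B7 = {5, 6, 12, 14}  B8 = {3, 5, 6, 14}  B9 = {3, 4, 5, 14}  B10 = {3, 4, 8, 14}  B11 = {3, 4, 8, 11}  B12 = {0, 4, 8, 11}
Tree: B1–B2, B2–B3, B3–B4, B4–B5, B5–B6, B6–B7, B7–B8, B8–B9, B9–B10, B10–B11, B11–B12
Each bag holds 4 vertices, so the decomposition has width 3, which upper-bounds the treewidth. For the lower bound: the 4 vertex sets {2,7,9}, {13}, {10}, {1,5,6,12} are disjoint, each induces a connected subgraph, and every pair is joined by at least one edge of G. Contracting each set to a single vertex therefore yields K_{4} as a minor, and since treewidth is minor-monotone, tw(G) ≥ tw(K_{4}) = 3. Combining the bounds, tw(G) = 3.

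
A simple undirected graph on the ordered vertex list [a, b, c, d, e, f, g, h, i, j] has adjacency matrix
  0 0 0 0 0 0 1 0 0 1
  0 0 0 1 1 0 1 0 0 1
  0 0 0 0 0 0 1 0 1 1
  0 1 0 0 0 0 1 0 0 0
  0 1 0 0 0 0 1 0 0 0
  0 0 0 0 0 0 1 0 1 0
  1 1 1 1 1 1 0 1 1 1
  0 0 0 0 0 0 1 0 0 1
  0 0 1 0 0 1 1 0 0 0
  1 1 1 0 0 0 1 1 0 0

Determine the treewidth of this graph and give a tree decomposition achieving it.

Treewidth 2.
One such decomposition:
Bags: B1 = {c, g, j}  B2 = {g, h, j}  B3 = {b, g, j}  B4 = {b, e, g}  B5 = {c, g, i}  B6 = {f, g, i}  B7 = {a, g, j}  B8 = {b, d, g}
Tree: B1–B2, B2–B3, B3–B4, B1–B5, B5–B6, B3–B7, B4–B8

The largest bag has 3 vertices, giving width 2; this decomposition certifies tw(G) ≤ 2. For the lower bound, the 3 vertices {b, d, g} are pairwise adjacent, and any tree decomposition puts a clique entirely inside one bag — forcing width ≥ 2. Combining the bounds, tw(G) = 2.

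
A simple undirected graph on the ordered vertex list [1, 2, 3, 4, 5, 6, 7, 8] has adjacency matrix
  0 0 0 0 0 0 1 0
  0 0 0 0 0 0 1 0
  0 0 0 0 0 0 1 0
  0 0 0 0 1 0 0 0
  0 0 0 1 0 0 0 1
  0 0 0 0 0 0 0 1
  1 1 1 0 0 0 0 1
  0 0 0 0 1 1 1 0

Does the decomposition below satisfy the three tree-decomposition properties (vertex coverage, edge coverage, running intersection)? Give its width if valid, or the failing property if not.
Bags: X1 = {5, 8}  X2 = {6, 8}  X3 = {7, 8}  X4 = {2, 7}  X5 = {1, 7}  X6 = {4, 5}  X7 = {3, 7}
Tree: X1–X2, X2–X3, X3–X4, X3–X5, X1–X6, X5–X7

Yes; width 1.

Checking the three conditions: (i) the bags cover all of {1, 2, 3, 4, 5, 6, 7, 8}; (ii) for each edge, some bag contains both endpoints; (iii) the bags containing any fixed vertex form a subtree. All hold, so the decomposition is valid with width 2 − 1 = 1.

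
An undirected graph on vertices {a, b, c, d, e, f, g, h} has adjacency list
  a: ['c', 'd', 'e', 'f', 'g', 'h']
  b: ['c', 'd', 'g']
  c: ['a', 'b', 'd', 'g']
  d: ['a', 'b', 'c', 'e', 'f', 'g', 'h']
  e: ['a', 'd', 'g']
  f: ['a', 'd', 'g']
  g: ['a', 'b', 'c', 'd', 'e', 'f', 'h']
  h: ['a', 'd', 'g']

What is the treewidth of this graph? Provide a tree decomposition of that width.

Each bag holds 4 vertices, so the decomposition has width 3, which upper-bounds the treewidth. On the other hand G contains the 4-clique {a, d, e, g}. A clique must lie in a single bag of any decomposition, so no decomposition can have width below 3. Therefore the treewidth is 3.

Treewidth 3.
One such decomposition:
Bags: B1 = {a, d, e, g}  B2 = {a, d, f, g}  B3 = {a, d, g, h}  B4 = {a, c, d, g}  B5 = {b, c, d, g}
Tree: B1–B2, B2–B3, B1–B4, B4–B5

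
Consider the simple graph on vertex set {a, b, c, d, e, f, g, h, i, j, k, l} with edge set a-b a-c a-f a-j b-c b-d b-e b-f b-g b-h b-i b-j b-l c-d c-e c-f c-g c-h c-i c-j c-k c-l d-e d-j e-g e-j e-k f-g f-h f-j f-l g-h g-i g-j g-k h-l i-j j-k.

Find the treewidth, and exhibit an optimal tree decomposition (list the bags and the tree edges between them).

Every bag has size at most 5, so the width is 5 − 1 = 4 and tw(G) ≤ 4. Conversely, {c, e, g, j, k} is a clique of size 5, and the vertices of any clique must share a bag in every tree decomposition; so some bag has ≥ 5 vertices and tw(G) ≥ 4. Combining the bounds, tw(G) = 4.

Treewidth 4.
One such decomposition:
Bags: B1 = {b, c, f, g, j}  B2 = {b, c, f, g, h}  B3 = {b, c, e, g, j}  B4 = {b, c, g, i, j}  B5 = {a, b, c, f, j}  B6 = {c, e, g, j, k}  B7 = {b, c, d, e, j}  B8 = {b, c, f, h, l}
Tree: B1–B2, B1–B3, B1–B4, B1–B5, B3–B6, B3–B7, B2–B8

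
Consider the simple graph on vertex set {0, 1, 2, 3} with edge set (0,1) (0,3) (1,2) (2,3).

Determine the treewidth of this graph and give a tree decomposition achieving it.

Every bag has size at most 3, so the width is 3 − 1 = 2 and tw(G) ≤ 2. For the lower bound, G contains the cycle 1–0–3–2–1, so G is not a forest; only forests have treewidth ≤ 1, hence tw(G) ≥ 2. Therefore the treewidth is 2.

Treewidth 2.
One optimal decomposition is:
Bags: B1 = {0, 1, 3}  B2 = {1, 2, 3}
Tree: B1–B2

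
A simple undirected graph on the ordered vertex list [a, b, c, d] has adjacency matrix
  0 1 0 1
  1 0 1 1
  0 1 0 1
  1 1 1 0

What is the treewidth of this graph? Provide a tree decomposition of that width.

Treewidth 2.
One such decomposition:
Bags: B1 = {b, c, d}  B2 = {a, b, d}
Tree: B1–B2

Every bag has size at most 3, so the width is 3 − 1 = 2 and tw(G) ≤ 2. On the other hand G contains the 3-clique {b, c, d}. A clique must lie in a single bag of any decomposition, so no decomposition can have width below 2. Combining the bounds, tw(G) = 2.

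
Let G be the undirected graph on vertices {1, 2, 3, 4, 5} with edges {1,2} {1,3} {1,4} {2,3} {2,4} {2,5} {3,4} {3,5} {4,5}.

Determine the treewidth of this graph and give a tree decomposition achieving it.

Treewidth 3.
One optimal decomposition is:
Bags: B1 = {2, 3, 4, 5}  B2 = {1, 2, 3, 4}
Tree: B1–B2

The largest bag has 4 vertices, giving width 3; this decomposition certifies tw(G) ≤ 3. Conversely, {1, 2, 3, 4} is a clique of size 4, and the vertices of any clique must share a bag in every tree decomposition; so some bag has ≥ 4 vertices and tw(G) ≥ 3. Therefore the treewidth is 3.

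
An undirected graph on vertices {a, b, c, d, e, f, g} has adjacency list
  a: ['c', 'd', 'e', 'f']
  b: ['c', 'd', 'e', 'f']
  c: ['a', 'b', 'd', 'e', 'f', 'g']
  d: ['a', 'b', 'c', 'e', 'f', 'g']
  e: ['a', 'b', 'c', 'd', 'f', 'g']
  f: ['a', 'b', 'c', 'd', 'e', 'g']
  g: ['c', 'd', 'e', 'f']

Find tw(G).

4

A width-4 tree decomposition is:
Bags: B1 = {c, d, e, f, g}  B2 = {b, c, d, e, f}  B3 = {a, c, d, e, f}
Tree: B1–B2, B1–B3
Every bag has size at most 5, so the width is 5 − 1 = 4 and tw(G) ≤ 4. For the lower bound, the 5 vertices {c, d, e, f, g} are pairwise adjacent, and any tree decomposition puts a clique entirely inside one bag — forcing width ≥ 4. Therefore the treewidth is 4.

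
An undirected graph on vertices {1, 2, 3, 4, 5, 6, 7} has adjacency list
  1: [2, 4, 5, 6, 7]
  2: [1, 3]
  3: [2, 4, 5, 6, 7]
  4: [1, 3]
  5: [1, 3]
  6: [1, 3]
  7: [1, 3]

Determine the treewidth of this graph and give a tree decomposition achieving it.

The largest bag has 3 vertices, giving width 2; this decomposition certifies tw(G) ≤ 2. For the lower bound, G contains the cycle 1–5–3–7–1, so G is not a forest; only forests have treewidth ≤ 1, hence tw(G) ≥ 2. The upper and lower bounds meet at 2, so that is the treewidth.

Treewidth 2.
One optimal decomposition is:
Bags: B1 = {1, 3, 5}  B2 = {1, 3, 7}  B3 = {1, 3, 4}  B4 = {1, 2, 3}  B5 = {1, 3, 6}
Tree: B1–B2, B2–B3, B3–B4, B4–B5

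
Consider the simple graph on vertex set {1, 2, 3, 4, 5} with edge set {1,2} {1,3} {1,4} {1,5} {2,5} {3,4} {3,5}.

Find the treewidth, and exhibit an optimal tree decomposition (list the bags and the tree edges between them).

Treewidth 2.
One such decomposition:
Bags: B1 = {1, 3, 5}  B2 = {1, 2, 5}  B3 = {1, 3, 4}
Tree: B1–B2, B1–B3

Every bag has size at most 3, so the width is 3 − 1 = 2 and tw(G) ≤ 2. For the lower bound, the 3 vertices {1, 2, 5} are pairwise adjacent, and any tree decomposition puts a clique entirely inside one bag — forcing width ≥ 2. Hence tw(G) = 2 exactly.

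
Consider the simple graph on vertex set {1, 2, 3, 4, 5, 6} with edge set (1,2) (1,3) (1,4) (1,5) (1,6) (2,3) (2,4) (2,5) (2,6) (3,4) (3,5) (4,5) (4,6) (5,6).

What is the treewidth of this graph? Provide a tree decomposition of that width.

Every bag has size at most 5, so the width is 5 − 1 = 4 and tw(G) ≤ 4. Conversely, {1, 2, 3, 4, 5} is a clique of size 5, and the vertices of any clique must share a bag in every tree decomposition; so some bag has ≥ 5 vertices and tw(G) ≥ 4. Therefore the treewidth is 4.

Treewidth 4.
One such decomposition:
Bags: B1 = {1, 2, 4, 5, 6}  B2 = {1, 2, 3, 4, 5}
Tree: B1–B2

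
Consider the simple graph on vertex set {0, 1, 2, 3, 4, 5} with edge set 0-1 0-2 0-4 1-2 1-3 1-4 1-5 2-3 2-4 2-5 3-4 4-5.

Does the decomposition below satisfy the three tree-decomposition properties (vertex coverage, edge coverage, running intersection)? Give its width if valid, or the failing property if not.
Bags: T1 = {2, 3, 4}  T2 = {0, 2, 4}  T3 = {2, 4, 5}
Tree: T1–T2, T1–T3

No — vertex 1 appears in no bag.

A tree decomposition must satisfy three properties: every vertex lies in some bag; for every edge, both endpoints lie together in some bag; and for every vertex, the bags containing it form a connected subtree. Here vertex 1 appears in no bag, so the decomposition is invalid.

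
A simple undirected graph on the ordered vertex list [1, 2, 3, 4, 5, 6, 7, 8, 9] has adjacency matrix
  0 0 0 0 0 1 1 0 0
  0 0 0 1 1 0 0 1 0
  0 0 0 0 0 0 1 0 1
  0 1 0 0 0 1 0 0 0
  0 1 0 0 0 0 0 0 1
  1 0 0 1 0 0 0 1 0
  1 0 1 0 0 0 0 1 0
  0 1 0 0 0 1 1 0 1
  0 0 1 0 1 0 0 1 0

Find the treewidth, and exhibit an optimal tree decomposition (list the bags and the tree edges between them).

Treewidth 3.
Bags: B1 = {3, 5, 7, 9}  B2 = {5, 7, 8, 9}  B3 = {2, 5, 7, 8}  B4 = {1, 2, 7, 8}  B5 = {1, 2, 6, 8}  B6 = {1, 2, 4, 6}
Tree: B1–B2, B2–B3, B3–B4, B4–B5, B5–B6

The largest bag has 4 vertices, giving width 3; this decomposition certifies tw(G) ≤ 3. For the lower bound: the 4 vertex sets {3,5,9}, {7}, {8}, {1,2,4,6} are disjoint, each induces a connected subgraph, and every pair is joined by at least one edge of G. Contracting each set to a single vertex therefore yields K_{4} as a minor, and since treewidth is minor-monotone, tw(G) ≥ tw(K_{4}) = 3. Combining the bounds, tw(G) = 3.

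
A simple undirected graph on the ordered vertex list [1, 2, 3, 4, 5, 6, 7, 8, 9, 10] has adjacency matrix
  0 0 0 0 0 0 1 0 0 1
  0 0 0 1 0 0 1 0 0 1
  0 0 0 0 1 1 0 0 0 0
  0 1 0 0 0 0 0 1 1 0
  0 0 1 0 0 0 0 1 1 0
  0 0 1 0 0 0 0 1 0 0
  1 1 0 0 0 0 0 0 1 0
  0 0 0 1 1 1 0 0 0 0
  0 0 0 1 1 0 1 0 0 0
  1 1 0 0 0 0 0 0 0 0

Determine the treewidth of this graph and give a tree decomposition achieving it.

Treewidth 2.
Bags: B1 = {1, 7, 10}  B2 = {2, 7, 10}  B3 = {2, 7, 9}  B4 = {2, 4, 9}  B5 = {4, 5, 9}  B6 = {4, 5, 8}  B7 = {3, 5, 8}  B8 = {3, 6, 8}
Tree: B1–B2, B2–B3, B3–B4, B4–B5, B5–B6, B6–B7, B7–B8

Every bag has size at most 3, so the width is 3 − 1 = 2 and tw(G) ≤ 2. The edges 1–10–2–7–1 form a cycle, so G is not a tree and its treewidth is at least 2. Hence tw(G) = 2 exactly.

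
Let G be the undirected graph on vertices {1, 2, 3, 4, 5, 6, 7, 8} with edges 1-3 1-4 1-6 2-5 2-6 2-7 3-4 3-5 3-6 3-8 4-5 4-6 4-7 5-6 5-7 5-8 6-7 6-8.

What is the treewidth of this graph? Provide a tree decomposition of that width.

Treewidth 3.
Bags: B1 = {1, 3, 4, 6}  B2 = {3, 4, 5, 6}  B3 = {4, 5, 6, 7}  B4 = {3, 5, 6, 8}  B5 = {2, 5, 6, 7}
Tree: B1–B2, B2–B3, B2–B4, B3–B5

Each bag holds 4 vertices, so the decomposition has width 3, which upper-bounds the treewidth. On the other hand G contains the 4-clique {1, 3, 4, 6}. A clique must lie in a single bag of any decomposition, so no decomposition can have width below 3. Therefore the treewidth is 3.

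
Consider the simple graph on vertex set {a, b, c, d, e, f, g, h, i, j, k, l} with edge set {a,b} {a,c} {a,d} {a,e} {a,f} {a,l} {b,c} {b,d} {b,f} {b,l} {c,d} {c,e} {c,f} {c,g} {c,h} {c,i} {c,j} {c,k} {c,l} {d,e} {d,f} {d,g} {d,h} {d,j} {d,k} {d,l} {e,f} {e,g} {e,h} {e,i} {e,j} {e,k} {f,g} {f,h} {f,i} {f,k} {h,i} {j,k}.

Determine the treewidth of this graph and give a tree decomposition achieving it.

Each bag holds 5 vertices, so the decomposition has width 4, which upper-bounds the treewidth. Conversely, {c, d, e, j, k} is a clique of size 5, and the vertices of any clique must share a bag in every tree decomposition; so some bag has ≥ 5 vertices and tw(G) ≥ 4. The upper and lower bounds meet at 4, so that is the treewidth.

Treewidth 4.
One such decomposition:
Bags: B1 = {c, d, e, f, k}  B2 = {a, c, d, e, f}  B3 = {c, d, e, f, g}  B4 = {c, d, e, f, h}  B5 = {a, b, c, d, f}  B6 = {c, d, e, j, k}  B7 = {a, b, c, d, l}  B8 = {c, e, f, h, i}
Tree: B1–B2, B2–B3, B3–B4, B2–B5, B1–B6, B5–B7, B4–B8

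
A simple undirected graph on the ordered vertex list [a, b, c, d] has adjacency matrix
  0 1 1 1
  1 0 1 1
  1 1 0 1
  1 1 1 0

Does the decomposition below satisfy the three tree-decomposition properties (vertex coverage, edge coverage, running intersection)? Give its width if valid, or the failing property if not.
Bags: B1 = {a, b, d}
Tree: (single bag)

A tree decomposition must satisfy three properties: every vertex lies in some bag; for every edge, both endpoints lie together in some bag; and for every vertex, the bags containing it form a connected subtree. Here vertex c appears in no bag, so the decomposition is invalid.

No — vertex c appears in no bag.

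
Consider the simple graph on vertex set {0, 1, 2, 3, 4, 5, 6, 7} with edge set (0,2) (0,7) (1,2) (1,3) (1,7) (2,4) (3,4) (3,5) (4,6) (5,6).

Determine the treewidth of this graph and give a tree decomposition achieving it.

Each bag holds 3 vertices, so the decomposition has width 2, which upper-bounds the treewidth. For the lower bound, G contains the cycle 6–5–3–4–6, so G is not a forest; only forests have treewidth ≤ 1, hence tw(G) ≥ 2. The upper and lower bounds meet at 2, so that is the treewidth.

Treewidth 2.
One such decomposition:
Bags: B1 = {4, 5, 6}  B2 = {3, 4, 5}  B3 = {2, 3, 4}  B4 = {1, 2, 3}  B5 = {0, 1, 2}  B6 = {0, 1, 7}
Tree: B1–B2, B2–B3, B3–B4, B4–B5, B5–B6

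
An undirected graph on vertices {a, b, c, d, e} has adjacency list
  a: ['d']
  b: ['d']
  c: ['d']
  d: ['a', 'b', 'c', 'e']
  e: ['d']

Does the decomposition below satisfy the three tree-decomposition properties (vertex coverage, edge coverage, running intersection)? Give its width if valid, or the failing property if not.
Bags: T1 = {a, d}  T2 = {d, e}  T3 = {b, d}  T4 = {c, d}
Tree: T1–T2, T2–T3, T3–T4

Yes; width 1.

Checking the three conditions: (i) the bags cover all of {a, b, c, d, e}; (ii) for each edge, some bag contains both endpoints; (iii) the bags containing any fixed vertex form a subtree. All hold, so the decomposition is valid with width 2 − 1 = 1.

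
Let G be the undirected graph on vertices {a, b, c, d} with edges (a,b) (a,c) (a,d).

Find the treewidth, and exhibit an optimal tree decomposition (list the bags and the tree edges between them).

Treewidth 1.
One such decomposition:
Bags: B1 = {a, c}  B2 = {a, b}  B3 = {a, d}
Tree: B1–B2, B2–B3

Each bag holds 2 vertices, so the decomposition has width 1, which upper-bounds the treewidth. Since G has at least one edge (e.g. a–c), it is not an edgeless graph, so tw(G) ≥ 1. The upper and lower bounds meet at 1, so that is the treewidth.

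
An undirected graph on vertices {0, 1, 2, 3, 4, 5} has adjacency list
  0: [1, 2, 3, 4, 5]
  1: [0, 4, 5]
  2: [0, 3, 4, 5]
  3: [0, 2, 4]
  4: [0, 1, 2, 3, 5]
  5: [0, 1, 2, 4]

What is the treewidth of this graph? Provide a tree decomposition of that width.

Treewidth 3.
One optimal decomposition is:
Bags: B1 = {0, 1, 4, 5}  B2 = {0, 2, 4, 5}  B3 = {0, 2, 3, 4}
Tree: B1–B2, B2–B3

The largest bag has 4 vertices, giving width 3; this decomposition certifies tw(G) ≤ 3. On the other hand G contains the 4-clique {0, 1, 4, 5}. A clique must lie in a single bag of any decomposition, so no decomposition can have width below 3. Hence tw(G) = 3 exactly.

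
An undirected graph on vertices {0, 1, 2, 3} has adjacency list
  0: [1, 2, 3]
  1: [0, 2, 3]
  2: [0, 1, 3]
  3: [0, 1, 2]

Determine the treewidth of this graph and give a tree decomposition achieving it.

A single bag containing all 4 vertices is trivially a valid decomposition of width 3. Conversely, {0, 1, 2, 3} is a clique of size 4, and the vertices of any clique must share a bag in every tree decomposition; so some bag has ≥ 4 vertices and tw(G) ≥ 3. Hence tw(G) = 3 exactly.

Treewidth 3.
One optimal decomposition is:
Bags: B1 = {0, 1, 2, 3}
Tree: (single bag)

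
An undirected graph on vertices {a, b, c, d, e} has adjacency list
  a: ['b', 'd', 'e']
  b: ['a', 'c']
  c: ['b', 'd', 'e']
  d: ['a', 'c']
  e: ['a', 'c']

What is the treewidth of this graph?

2

A width-2 tree decomposition is:
Bags: B1 = {a, c, e}  B2 = {a, b, c}  B3 = {a, c, d}
Tree: B1–B2, B2–B3
Every bag has size at most 3, so the width is 3 − 1 = 2 and tw(G) ≤ 2. For the lower bound, G contains the cycle e–a–b–c–e, so G is not a forest; only forests have treewidth ≤ 1, hence tw(G) ≥ 2. Hence tw(G) = 2 exactly.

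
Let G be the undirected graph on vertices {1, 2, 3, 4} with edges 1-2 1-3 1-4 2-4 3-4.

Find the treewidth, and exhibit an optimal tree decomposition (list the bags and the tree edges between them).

Each bag holds 3 vertices, so the decomposition has width 2, which upper-bounds the treewidth. On the other hand G contains the 3-clique {1, 2, 4}. A clique must lie in a single bag of any decomposition, so no decomposition can have width below 2. Combining the bounds, tw(G) = 2.

Treewidth 2.
Bags: B1 = {1, 2, 4}  B2 = {1, 3, 4}
Tree: B1–B2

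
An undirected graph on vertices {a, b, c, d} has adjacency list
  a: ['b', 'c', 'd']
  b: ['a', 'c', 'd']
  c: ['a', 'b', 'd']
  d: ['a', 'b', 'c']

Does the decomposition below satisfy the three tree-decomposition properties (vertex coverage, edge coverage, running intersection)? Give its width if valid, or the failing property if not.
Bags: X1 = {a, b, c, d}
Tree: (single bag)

Yes; width 3.

Every vertex of G appears in some bag (union = {a, b, c, d}); every edge is covered by a bag; and for each vertex v the set of bags containing v is connected in the bag tree. The decomposition is therefore valid. The largest bag has 4 vertices, so the width is 3.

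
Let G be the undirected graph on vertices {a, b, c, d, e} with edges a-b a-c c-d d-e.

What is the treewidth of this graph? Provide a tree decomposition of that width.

Each bag holds 2 vertices, so the decomposition has width 1, which upper-bounds the treewidth. G has an edge, so its treewidth is at least 1. The upper and lower bounds meet at 1, so that is the treewidth.

Treewidth 1.
One optimal decomposition is:
Bags: B1 = {a, b}  B2 = {a, c}  B3 = {c, d}  B4 = {d, e}
Tree: B1–B2, B2–B3, B3–B4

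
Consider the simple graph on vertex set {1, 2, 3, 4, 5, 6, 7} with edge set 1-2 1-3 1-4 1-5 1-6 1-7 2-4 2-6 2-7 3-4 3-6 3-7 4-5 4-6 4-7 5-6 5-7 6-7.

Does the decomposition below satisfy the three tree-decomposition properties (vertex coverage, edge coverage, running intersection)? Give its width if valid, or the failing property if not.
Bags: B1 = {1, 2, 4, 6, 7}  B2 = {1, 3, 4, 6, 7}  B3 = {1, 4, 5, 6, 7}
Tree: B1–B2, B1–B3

Yes; width 4.

Checking the three conditions: (i) the bags cover all of {1, 2, 3, 4, 5, 6, 7}; (ii) for each edge, some bag contains both endpoints; (iii) the bags containing any fixed vertex form a subtree. All hold, so the decomposition is valid with width 5 − 1 = 4.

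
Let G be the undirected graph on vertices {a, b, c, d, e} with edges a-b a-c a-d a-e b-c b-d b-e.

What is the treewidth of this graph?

A width-2 tree decomposition is:
Bags: B1 = {a, b, c}  B2 = {a, b, d}  B3 = {a, b, e}
Tree: B1–B2, B1–B3
The largest bag has 3 vertices, giving width 2; this decomposition certifies tw(G) ≤ 2. On the other hand G contains the 3-clique {a, b, d}. A clique must lie in a single bag of any decomposition, so no decomposition can have width below 2. Combining the bounds, tw(G) = 2.

2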